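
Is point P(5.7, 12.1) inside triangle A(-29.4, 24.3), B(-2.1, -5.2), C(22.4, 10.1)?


Cross products: AB x AP = 702.39, BC x BP = 304.51, CA x CP = 133.54
All same sign? yes

Yes, inside


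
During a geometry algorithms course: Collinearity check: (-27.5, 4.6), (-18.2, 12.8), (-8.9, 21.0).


Cross product: ((-18.2)-(-27.5))*(21-4.6) - (12.8-4.6)*((-8.9)-(-27.5))
= 0

Yes, collinear


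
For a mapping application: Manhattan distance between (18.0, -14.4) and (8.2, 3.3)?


|18-8.2| + |(-14.4)-3.3| = 9.8 + 17.7 = 27.5

27.5


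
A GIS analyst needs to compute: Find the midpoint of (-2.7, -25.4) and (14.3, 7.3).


M = (((-2.7)+14.3)/2, ((-25.4)+7.3)/2)
= (5.8, -9.05)

(5.8, -9.05)


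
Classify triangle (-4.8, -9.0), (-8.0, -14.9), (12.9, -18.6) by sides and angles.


Side lengths squared: AB^2=45.05, BC^2=450.5, CA^2=405.45
Sorted: [45.05, 405.45, 450.5]
By sides: Scalene, By angles: Right

Scalene, Right


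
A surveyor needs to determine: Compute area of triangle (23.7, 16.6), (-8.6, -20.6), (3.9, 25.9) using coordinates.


Area = |x_A(y_B-y_C) + x_B(y_C-y_A) + x_C(y_A-y_B)|/2
= |(-1102.05) + (-79.98) + 145.08|/2
= 1036.95/2 = 518.475

518.475


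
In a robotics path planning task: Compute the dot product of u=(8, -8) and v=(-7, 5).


u . v = u_x*v_x + u_y*v_y = 8*(-7) + (-8)*5
= (-56) + (-40) = -96

-96


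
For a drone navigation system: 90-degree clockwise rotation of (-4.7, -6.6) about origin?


90° CW: (x,y) -> (y, -x)
(-4.7,-6.6) -> (-6.6, 4.7)

(-6.6, 4.7)


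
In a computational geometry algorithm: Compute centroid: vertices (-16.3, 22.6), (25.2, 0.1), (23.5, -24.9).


Centroid = ((x_A+x_B+x_C)/3, (y_A+y_B+y_C)/3)
= (((-16.3)+25.2+23.5)/3, (22.6+0.1+(-24.9))/3)
= (10.8, -0.7333)

(10.8, -0.7333)


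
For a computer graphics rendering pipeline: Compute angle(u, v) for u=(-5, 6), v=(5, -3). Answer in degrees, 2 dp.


u.v = -43, |u| = sqrt(61) = 7.8102, |v| = sqrt(34) = 5.831
cos(theta) = u.v/(|u||v|) = -43/sqrt(2074) = -0.9442
theta = acos(-0.9442) = 160.77 degrees

160.77 degrees


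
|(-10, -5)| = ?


|u| = sqrt((-10)^2 + (-5)^2) = sqrt(125) = 11.1803

11.1803


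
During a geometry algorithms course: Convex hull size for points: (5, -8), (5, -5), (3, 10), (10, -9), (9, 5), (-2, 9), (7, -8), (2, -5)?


Convex hull vertices (CCW): (-2, 9), (2, -5), (5, -8), (10, -9), (9, 5), (3, 10)
Count = 6

6


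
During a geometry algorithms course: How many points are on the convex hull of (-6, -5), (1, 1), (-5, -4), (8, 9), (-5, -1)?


Convex hull vertices (CCW): (-6, -5), (1, 1), (8, 9), (-5, -1)
Count = 4

4


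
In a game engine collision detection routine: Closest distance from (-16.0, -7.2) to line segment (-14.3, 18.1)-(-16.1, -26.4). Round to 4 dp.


Project P onto AB: t = 0.5692 (clamped to [0,1])
Closest point on segment: (-15.3245, -7.2273)
Distance: 0.6761

0.6761


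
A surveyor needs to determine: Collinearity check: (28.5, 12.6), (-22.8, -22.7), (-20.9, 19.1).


Cross product: ((-22.8)-28.5)*(19.1-12.6) - ((-22.7)-12.6)*((-20.9)-28.5)
= -2077.27

No, not collinear


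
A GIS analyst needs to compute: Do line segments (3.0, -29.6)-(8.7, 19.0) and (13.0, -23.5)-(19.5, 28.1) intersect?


Cross products: d1=476.35, d2=498.13, d3=-451.23, d4=-473.01
d1*d2 < 0 and d3*d4 < 0? no

No, they don't intersect


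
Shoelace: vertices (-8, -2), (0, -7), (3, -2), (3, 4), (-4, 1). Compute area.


Shoelace sum: ((-8)*(-7) - 0*(-2)) + (0*(-2) - 3*(-7)) + (3*4 - 3*(-2)) + (3*1 - (-4)*4) + ((-4)*(-2) - (-8)*1)
= 130
Area = |130|/2 = 65

65


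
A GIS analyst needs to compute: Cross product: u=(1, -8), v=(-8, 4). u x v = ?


u x v = u_x*v_y - u_y*v_x = 1*4 - (-8)*(-8)
= 4 - 64 = -60

-60


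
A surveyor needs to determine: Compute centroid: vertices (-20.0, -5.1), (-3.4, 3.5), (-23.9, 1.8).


Centroid = ((x_A+x_B+x_C)/3, (y_A+y_B+y_C)/3)
= (((-20)+(-3.4)+(-23.9))/3, ((-5.1)+3.5+1.8)/3)
= (-15.7667, 0.0667)

(-15.7667, 0.0667)


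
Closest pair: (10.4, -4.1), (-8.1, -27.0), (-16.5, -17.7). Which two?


d(P0,P1) = 29.4391, d(P0,P2) = 30.1425, d(P1,P2) = 12.532
Closest: P1 and P2

Closest pair: (-8.1, -27.0) and (-16.5, -17.7), distance = 12.532


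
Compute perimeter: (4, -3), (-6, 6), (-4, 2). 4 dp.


Sides: (4, -3)->(-6, 6): sqrt(181) = 13.453624, (-6, 6)->(-4, 2): sqrt(20) = 4.472136, (-4, 2)->(4, -3): sqrt(89) = 9.433981
Sum = 27.359741
Perimeter = 27.3597

27.3597


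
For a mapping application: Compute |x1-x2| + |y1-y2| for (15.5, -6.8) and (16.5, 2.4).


|15.5-16.5| + |(-6.8)-2.4| = 1 + 9.2 = 10.2

10.2


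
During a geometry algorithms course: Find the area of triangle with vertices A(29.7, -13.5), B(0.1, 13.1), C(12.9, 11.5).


Area = |x_A(y_B-y_C) + x_B(y_C-y_A) + x_C(y_A-y_B)|/2
= |47.52 + 2.5 + (-343.14)|/2
= 293.12/2 = 146.56

146.56


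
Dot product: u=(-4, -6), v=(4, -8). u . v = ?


u . v = u_x*v_x + u_y*v_y = (-4)*4 + (-6)*(-8)
= (-16) + 48 = 32

32


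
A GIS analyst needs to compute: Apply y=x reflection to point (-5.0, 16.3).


Reflection over y=x: (x,y) -> (y,x)
(-5, 16.3) -> (16.3, -5)

(16.3, -5)


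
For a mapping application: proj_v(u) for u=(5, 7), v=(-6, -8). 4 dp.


u.v = -86, |v| = sqrt(100) = 10
Scalar projection = u.v / |v| = -86 / sqrt(100) = -8.6

-8.6


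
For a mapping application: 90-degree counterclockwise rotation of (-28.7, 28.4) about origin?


90° CCW: (x,y) -> (-y, x)
(-28.7,28.4) -> (-28.4, -28.7)

(-28.4, -28.7)


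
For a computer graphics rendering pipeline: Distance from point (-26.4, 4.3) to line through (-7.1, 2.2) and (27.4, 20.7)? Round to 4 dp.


|cross product| = 429.5
|line direction| = sqrt(1532.5) = 39.1472
Distance = 429.5/sqrt(1532.5) = 10.9714

10.9714


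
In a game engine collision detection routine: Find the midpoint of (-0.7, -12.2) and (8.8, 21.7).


M = (((-0.7)+8.8)/2, ((-12.2)+21.7)/2)
= (4.05, 4.75)

(4.05, 4.75)


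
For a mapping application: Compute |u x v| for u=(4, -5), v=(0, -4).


|u x v| = |4*(-4) - (-5)*0|
= |(-16) - 0| = 16

16


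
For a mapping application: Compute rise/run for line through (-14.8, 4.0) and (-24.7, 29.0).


slope = (y2-y1)/(x2-x1) = (29-4)/((-24.7)-(-14.8)) = 25/(-9.9) = -2.5253

-2.5253


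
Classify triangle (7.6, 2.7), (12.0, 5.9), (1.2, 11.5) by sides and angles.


Side lengths squared: AB^2=29.6, BC^2=148, CA^2=118.4
Sorted: [29.6, 118.4, 148]
By sides: Scalene, By angles: Right

Scalene, Right


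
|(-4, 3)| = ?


|u| = sqrt((-4)^2 + 3^2) = sqrt(25) = 5

5


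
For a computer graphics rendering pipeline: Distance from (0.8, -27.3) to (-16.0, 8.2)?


dx=-16.8, dy=35.5
d^2 = (-16.8)^2 + 35.5^2 = 1542.49
d = sqrt(1542.49) = 39.2745

39.2745


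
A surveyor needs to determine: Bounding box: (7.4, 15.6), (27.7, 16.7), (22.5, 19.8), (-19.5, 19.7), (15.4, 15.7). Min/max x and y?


x range: [-19.5, 27.7]
y range: [15.6, 19.8]
Bounding box: (-19.5,15.6) to (27.7,19.8)

(-19.5,15.6) to (27.7,19.8)


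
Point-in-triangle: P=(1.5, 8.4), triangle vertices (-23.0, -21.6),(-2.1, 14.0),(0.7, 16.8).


Cross products: AB x AP = -245.2, BC x BP = -25.76, CA x CP = 229.8
All same sign? no

No, outside


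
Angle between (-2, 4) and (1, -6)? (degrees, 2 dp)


u.v = -26, |u| = sqrt(20) = 4.4721, |v| = sqrt(37) = 6.0828
cos(theta) = u.v/(|u||v|) = -26/sqrt(740) = -0.955779
theta = acos(-0.955779) = 162.9 degrees

162.9 degrees


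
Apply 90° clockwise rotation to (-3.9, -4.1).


90° CW: (x,y) -> (y, -x)
(-3.9,-4.1) -> (-4.1, 3.9)

(-4.1, 3.9)


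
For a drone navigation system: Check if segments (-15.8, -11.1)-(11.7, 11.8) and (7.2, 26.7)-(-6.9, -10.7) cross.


Cross products: d1=-327.22, d2=378.39, d3=512.8, d4=-192.81
d1*d2 < 0 and d3*d4 < 0? yes

Yes, they intersect


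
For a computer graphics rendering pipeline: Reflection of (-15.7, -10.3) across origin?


Reflection over origin: (x,y) -> (-x,-y)
(-15.7, -10.3) -> (15.7, 10.3)

(15.7, 10.3)


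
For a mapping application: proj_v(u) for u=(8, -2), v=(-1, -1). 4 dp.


u.v = -6, |v| = sqrt(2) = 1.4142
Scalar projection = u.v / |v| = -6 / sqrt(2) = -4.2426

-4.2426


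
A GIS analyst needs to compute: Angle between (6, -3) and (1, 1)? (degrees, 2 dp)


u.v = 3, |u| = sqrt(45) = 6.7082, |v| = sqrt(2) = 1.4142
cos(theta) = u.v/(|u||v|) = 3/sqrt(90) = 0.316228
theta = acos(0.316228) = 71.57 degrees

71.57 degrees


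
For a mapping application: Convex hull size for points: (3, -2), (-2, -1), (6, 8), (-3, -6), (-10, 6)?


Convex hull vertices (CCW): (-10, 6), (-3, -6), (3, -2), (6, 8)
Count = 4

4


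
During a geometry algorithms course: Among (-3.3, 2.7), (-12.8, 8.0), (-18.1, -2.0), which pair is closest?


d(P0,P1) = 10.8784, d(P0,P2) = 15.5284, d(P1,P2) = 11.3177
Closest: P0 and P1

Closest pair: (-3.3, 2.7) and (-12.8, 8.0), distance = 10.8784


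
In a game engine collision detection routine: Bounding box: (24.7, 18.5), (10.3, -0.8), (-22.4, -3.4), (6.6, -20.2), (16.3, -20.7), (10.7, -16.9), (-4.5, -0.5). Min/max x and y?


x range: [-22.4, 24.7]
y range: [-20.7, 18.5]
Bounding box: (-22.4,-20.7) to (24.7,18.5)

(-22.4,-20.7) to (24.7,18.5)


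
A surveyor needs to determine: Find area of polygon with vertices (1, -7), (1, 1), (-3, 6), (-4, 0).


Shoelace sum: (1*1 - 1*(-7)) + (1*6 - (-3)*1) + ((-3)*0 - (-4)*6) + ((-4)*(-7) - 1*0)
= 69
Area = |69|/2 = 34.5

34.5


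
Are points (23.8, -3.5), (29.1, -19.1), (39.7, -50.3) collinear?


Cross product: (29.1-23.8)*((-50.3)-(-3.5)) - ((-19.1)-(-3.5))*(39.7-23.8)
= 0

Yes, collinear


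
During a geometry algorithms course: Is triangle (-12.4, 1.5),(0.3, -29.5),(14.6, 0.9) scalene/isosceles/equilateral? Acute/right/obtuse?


Side lengths squared: AB^2=1122.29, BC^2=1128.65, CA^2=729.36
Sorted: [729.36, 1122.29, 1128.65]
By sides: Scalene, By angles: Acute

Scalene, Acute


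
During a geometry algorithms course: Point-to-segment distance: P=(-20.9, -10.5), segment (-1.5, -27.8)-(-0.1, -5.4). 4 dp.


Project P onto AB: t = 0.7154 (clamped to [0,1])
Closest point on segment: (-0.4984, -11.7751)
Distance: 20.4414

20.4414


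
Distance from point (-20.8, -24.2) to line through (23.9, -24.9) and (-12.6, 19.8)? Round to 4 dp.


|cross product| = 1972.54
|line direction| = sqrt(3330.34) = 57.7091
Distance = 1972.54/sqrt(3330.34) = 34.1807

34.1807


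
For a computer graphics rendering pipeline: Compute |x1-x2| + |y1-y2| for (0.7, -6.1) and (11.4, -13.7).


|0.7-11.4| + |(-6.1)-(-13.7)| = 10.7 + 7.6 = 18.3

18.3


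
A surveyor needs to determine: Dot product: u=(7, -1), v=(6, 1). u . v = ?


u . v = u_x*v_x + u_y*v_y = 7*6 + (-1)*1
= 42 + (-1) = 41

41


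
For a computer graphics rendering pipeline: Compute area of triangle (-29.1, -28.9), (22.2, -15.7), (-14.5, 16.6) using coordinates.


Area = |x_A(y_B-y_C) + x_B(y_C-y_A) + x_C(y_A-y_B)|/2
= |939.93 + 1010.1 + 191.4|/2
= 2141.43/2 = 1070.715

1070.715


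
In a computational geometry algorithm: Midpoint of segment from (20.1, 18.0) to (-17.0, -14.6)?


M = ((20.1+(-17))/2, (18+(-14.6))/2)
= (1.55, 1.7)

(1.55, 1.7)


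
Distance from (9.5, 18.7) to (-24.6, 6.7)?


dx=-34.1, dy=-12
d^2 = (-34.1)^2 + (-12)^2 = 1306.81
d = sqrt(1306.81) = 36.1498

36.1498


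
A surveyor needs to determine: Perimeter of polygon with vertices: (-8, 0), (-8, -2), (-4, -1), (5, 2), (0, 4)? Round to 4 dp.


Sides: (-8, 0)->(-8, -2): sqrt(4) = 2, (-8, -2)->(-4, -1): sqrt(17) = 4.123106, (-4, -1)->(5, 2): sqrt(90) = 9.486833, (5, 2)->(0, 4): sqrt(29) = 5.385165, (0, 4)->(-8, 0): sqrt(80) = 8.944272
Sum = 29.939376
Perimeter = 29.9394

29.9394


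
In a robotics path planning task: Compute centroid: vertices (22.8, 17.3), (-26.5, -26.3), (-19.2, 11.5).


Centroid = ((x_A+x_B+x_C)/3, (y_A+y_B+y_C)/3)
= ((22.8+(-26.5)+(-19.2))/3, (17.3+(-26.3)+11.5)/3)
= (-7.6333, 0.8333)

(-7.6333, 0.8333)


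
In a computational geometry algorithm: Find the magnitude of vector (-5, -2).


|u| = sqrt((-5)^2 + (-2)^2) = sqrt(29) = 5.3852

5.3852


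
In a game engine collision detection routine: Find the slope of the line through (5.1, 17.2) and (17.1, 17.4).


slope = (y2-y1)/(x2-x1) = (17.4-17.2)/(17.1-5.1) = 0.2/12 = 0.0167

0.0167


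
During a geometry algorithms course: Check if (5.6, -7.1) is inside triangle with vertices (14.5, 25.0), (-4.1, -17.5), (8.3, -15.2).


Cross products: AB x AP = 218.81, BC x BP = 106.65, CA x CP = 158.76
All same sign? yes

Yes, inside


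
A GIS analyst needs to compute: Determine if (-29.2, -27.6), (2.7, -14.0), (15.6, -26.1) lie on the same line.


Cross product: (2.7-(-29.2))*((-26.1)-(-27.6)) - ((-14)-(-27.6))*(15.6-(-29.2))
= -561.43

No, not collinear


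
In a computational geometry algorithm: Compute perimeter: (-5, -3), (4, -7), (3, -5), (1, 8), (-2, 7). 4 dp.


Sides: (-5, -3)->(4, -7): sqrt(97) = 9.848858, (4, -7)->(3, -5): sqrt(5) = 2.236068, (3, -5)->(1, 8): sqrt(173) = 13.152946, (1, 8)->(-2, 7): sqrt(10) = 3.162278, (-2, 7)->(-5, -3): sqrt(109) = 10.440307
Sum = 38.840457
Perimeter = 38.8405

38.8405


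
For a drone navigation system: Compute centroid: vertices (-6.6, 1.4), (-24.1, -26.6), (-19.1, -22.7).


Centroid = ((x_A+x_B+x_C)/3, (y_A+y_B+y_C)/3)
= (((-6.6)+(-24.1)+(-19.1))/3, (1.4+(-26.6)+(-22.7))/3)
= (-16.6, -15.9667)

(-16.6, -15.9667)


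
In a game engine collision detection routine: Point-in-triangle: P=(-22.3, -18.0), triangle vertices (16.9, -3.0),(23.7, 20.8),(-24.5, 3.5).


Cross products: AB x AP = 830.96, BC x BP = 1074.36, CA x CP = -875.8
All same sign? no

No, outside


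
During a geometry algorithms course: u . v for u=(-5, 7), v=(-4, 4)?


u . v = u_x*v_x + u_y*v_y = (-5)*(-4) + 7*4
= 20 + 28 = 48

48


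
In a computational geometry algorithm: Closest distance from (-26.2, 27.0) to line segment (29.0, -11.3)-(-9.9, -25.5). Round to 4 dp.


Project P onto AB: t = 0.935 (clamped to [0,1])
Closest point on segment: (-7.3723, -24.5773)
Distance: 54.9063

54.9063


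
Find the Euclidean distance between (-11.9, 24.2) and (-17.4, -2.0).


dx=-5.5, dy=-26.2
d^2 = (-5.5)^2 + (-26.2)^2 = 716.69
d = sqrt(716.69) = 26.7711

26.7711


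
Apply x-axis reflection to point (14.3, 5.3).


Reflection over x-axis: (x,y) -> (x,-y)
(14.3, 5.3) -> (14.3, -5.3)

(14.3, -5.3)


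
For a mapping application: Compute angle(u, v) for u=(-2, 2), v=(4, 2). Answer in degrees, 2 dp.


u.v = -4, |u| = sqrt(8) = 2.8284, |v| = sqrt(20) = 4.4721
cos(theta) = u.v/(|u||v|) = -4/sqrt(160) = -0.316228
theta = acos(-0.316228) = 108.43 degrees

108.43 degrees


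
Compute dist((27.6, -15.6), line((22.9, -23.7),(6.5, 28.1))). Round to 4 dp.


|cross product| = 376.3
|line direction| = sqrt(2952.2) = 54.3342
Distance = 376.3/sqrt(2952.2) = 6.9257

6.9257


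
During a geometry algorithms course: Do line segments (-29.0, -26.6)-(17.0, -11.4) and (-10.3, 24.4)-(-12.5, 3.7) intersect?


Cross products: d1=-274.89, d2=643.87, d3=2061.76, d4=1143
d1*d2 < 0 and d3*d4 < 0? no

No, they don't intersect


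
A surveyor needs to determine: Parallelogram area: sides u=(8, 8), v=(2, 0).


|u x v| = |8*0 - 8*2|
= |0 - 16| = 16

16


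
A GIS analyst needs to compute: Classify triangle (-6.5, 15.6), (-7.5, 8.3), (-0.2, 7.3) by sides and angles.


Side lengths squared: AB^2=54.29, BC^2=54.29, CA^2=108.58
Sorted: [54.29, 54.29, 108.58]
By sides: Isosceles, By angles: Right

Isosceles, Right


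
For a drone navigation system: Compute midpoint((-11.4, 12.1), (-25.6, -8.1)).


M = (((-11.4)+(-25.6))/2, (12.1+(-8.1))/2)
= (-18.5, 2)

(-18.5, 2)


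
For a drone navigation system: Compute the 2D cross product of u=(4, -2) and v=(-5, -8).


u x v = u_x*v_y - u_y*v_x = 4*(-8) - (-2)*(-5)
= (-32) - 10 = -42

-42


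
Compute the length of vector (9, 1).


|u| = sqrt(9^2 + 1^2) = sqrt(82) = 9.0554

9.0554


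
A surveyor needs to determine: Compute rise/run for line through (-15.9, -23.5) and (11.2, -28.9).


slope = (y2-y1)/(x2-x1) = ((-28.9)-(-23.5))/(11.2-(-15.9)) = (-5.4)/27.1 = -0.1993

-0.1993


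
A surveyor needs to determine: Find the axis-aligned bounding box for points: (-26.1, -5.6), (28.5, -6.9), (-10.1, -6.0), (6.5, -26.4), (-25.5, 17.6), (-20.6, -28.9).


x range: [-26.1, 28.5]
y range: [-28.9, 17.6]
Bounding box: (-26.1,-28.9) to (28.5,17.6)

(-26.1,-28.9) to (28.5,17.6)


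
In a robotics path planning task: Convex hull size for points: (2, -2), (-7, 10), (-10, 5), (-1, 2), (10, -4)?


Convex hull vertices (CCW): (-10, 5), (2, -2), (10, -4), (-7, 10)
Count = 4

4


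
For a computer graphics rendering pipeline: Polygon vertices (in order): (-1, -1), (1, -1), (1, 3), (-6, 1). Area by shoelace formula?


Shoelace sum: ((-1)*(-1) - 1*(-1)) + (1*3 - 1*(-1)) + (1*1 - (-6)*3) + ((-6)*(-1) - (-1)*1)
= 32
Area = |32|/2 = 16

16


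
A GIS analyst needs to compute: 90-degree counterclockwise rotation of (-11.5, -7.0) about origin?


90° CCW: (x,y) -> (-y, x)
(-11.5,-7) -> (7, -11.5)

(7, -11.5)


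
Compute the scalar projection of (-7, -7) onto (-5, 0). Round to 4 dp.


u.v = 35, |v| = sqrt(25) = 5
Scalar projection = u.v / |v| = 35 / sqrt(25) = 7

7


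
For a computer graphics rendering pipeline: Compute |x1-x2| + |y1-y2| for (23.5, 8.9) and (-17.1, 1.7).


|23.5-(-17.1)| + |8.9-1.7| = 40.6 + 7.2 = 47.8

47.8


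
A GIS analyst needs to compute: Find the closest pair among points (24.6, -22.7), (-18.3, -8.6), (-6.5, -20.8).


d(P0,P1) = 45.1577, d(P0,P2) = 31.158, d(P1,P2) = 16.9729
Closest: P1 and P2

Closest pair: (-18.3, -8.6) and (-6.5, -20.8), distance = 16.9729


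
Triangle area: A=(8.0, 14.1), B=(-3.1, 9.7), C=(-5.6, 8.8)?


Area = |x_A(y_B-y_C) + x_B(y_C-y_A) + x_C(y_A-y_B)|/2
= |7.2 + 16.43 + (-24.64)|/2
= 1.01/2 = 0.505

0.505


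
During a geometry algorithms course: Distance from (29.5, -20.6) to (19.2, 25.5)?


dx=-10.3, dy=46.1
d^2 = (-10.3)^2 + 46.1^2 = 2231.3
d = sqrt(2231.3) = 47.2366

47.2366


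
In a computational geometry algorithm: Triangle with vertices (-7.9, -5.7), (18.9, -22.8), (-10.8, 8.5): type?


Side lengths squared: AB^2=1010.65, BC^2=1861.78, CA^2=210.05
Sorted: [210.05, 1010.65, 1861.78]
By sides: Scalene, By angles: Obtuse

Scalene, Obtuse


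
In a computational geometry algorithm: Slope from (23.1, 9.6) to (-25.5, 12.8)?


slope = (y2-y1)/(x2-x1) = (12.8-9.6)/((-25.5)-23.1) = 3.2/(-48.6) = -0.0658

-0.0658


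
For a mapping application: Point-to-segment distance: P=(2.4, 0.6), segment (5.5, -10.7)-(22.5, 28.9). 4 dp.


Project P onto AB: t = 0.2126 (clamped to [0,1])
Closest point on segment: (9.1137, -2.2822)
Distance: 7.3062

7.3062


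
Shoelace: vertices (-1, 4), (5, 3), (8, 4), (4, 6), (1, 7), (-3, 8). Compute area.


Shoelace sum: ((-1)*3 - 5*4) + (5*4 - 8*3) + (8*6 - 4*4) + (4*7 - 1*6) + (1*8 - (-3)*7) + ((-3)*4 - (-1)*8)
= 52
Area = |52|/2 = 26

26


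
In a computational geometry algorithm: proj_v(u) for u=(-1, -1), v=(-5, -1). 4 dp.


u.v = 6, |v| = sqrt(26) = 5.099
Scalar projection = u.v / |v| = 6 / sqrt(26) = 1.1767

1.1767


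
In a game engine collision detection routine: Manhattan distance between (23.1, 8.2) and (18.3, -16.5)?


|23.1-18.3| + |8.2-(-16.5)| = 4.8 + 24.7 = 29.5

29.5


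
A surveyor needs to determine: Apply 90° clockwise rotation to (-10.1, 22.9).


90° CW: (x,y) -> (y, -x)
(-10.1,22.9) -> (22.9, 10.1)

(22.9, 10.1)


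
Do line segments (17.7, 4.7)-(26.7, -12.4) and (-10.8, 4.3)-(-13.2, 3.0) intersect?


Cross products: d1=36.09, d2=88.83, d3=-490.95, d4=-543.69
d1*d2 < 0 and d3*d4 < 0? no

No, they don't intersect


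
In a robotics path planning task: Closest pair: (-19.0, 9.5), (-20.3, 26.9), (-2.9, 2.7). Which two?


d(P0,P1) = 17.4485, d(P0,P2) = 17.4771, d(P1,P2) = 29.806
Closest: P0 and P1

Closest pair: (-19.0, 9.5) and (-20.3, 26.9), distance = 17.4485


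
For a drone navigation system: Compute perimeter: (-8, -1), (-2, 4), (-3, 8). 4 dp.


Sides: (-8, -1)->(-2, 4): sqrt(61) = 7.81025, (-2, 4)->(-3, 8): sqrt(17) = 4.123106, (-3, 8)->(-8, -1): sqrt(106) = 10.29563
Sum = 22.228986
Perimeter = 22.229

22.229


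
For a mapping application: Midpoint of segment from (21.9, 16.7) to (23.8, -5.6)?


M = ((21.9+23.8)/2, (16.7+(-5.6))/2)
= (22.85, 5.55)

(22.85, 5.55)


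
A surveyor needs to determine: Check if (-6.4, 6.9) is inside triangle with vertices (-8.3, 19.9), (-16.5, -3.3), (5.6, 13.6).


Cross products: AB x AP = 150.68, BC x BP = 54.73, CA x CP = 168.73
All same sign? yes

Yes, inside


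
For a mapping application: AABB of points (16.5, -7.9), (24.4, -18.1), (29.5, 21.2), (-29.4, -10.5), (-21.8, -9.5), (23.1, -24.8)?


x range: [-29.4, 29.5]
y range: [-24.8, 21.2]
Bounding box: (-29.4,-24.8) to (29.5,21.2)

(-29.4,-24.8) to (29.5,21.2)


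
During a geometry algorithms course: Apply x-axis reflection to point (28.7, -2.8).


Reflection over x-axis: (x,y) -> (x,-y)
(28.7, -2.8) -> (28.7, 2.8)

(28.7, 2.8)


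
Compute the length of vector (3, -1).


|u| = sqrt(3^2 + (-1)^2) = sqrt(10) = 3.1623

3.1623


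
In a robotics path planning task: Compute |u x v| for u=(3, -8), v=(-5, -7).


|u x v| = |3*(-7) - (-8)*(-5)|
= |(-21) - 40| = 61

61


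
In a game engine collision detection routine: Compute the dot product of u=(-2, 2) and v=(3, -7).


u . v = u_x*v_x + u_y*v_y = (-2)*3 + 2*(-7)
= (-6) + (-14) = -20

-20


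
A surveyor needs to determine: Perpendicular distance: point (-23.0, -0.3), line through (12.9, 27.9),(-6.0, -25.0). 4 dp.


|cross product| = 1366.13
|line direction| = sqrt(3155.62) = 56.1749
Distance = 1366.13/sqrt(3155.62) = 24.3192

24.3192


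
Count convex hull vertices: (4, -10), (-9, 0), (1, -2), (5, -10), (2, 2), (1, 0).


Convex hull vertices (CCW): (-9, 0), (4, -10), (5, -10), (2, 2)
Count = 4

4


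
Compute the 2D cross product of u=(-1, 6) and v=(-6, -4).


u x v = u_x*v_y - u_y*v_x = (-1)*(-4) - 6*(-6)
= 4 - (-36) = 40

40


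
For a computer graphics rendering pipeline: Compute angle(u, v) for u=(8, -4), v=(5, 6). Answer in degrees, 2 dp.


u.v = 16, |u| = sqrt(80) = 8.9443, |v| = sqrt(61) = 7.8102
cos(theta) = u.v/(|u||v|) = 16/sqrt(4880) = 0.229039
theta = acos(0.229039) = 76.76 degrees

76.76 degrees


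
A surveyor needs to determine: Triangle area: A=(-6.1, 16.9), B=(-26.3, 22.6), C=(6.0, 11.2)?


Area = |x_A(y_B-y_C) + x_B(y_C-y_A) + x_C(y_A-y_B)|/2
= |(-69.54) + 149.91 + (-34.2)|/2
= 46.17/2 = 23.085

23.085


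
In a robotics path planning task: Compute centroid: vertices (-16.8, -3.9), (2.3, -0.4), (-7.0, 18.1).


Centroid = ((x_A+x_B+x_C)/3, (y_A+y_B+y_C)/3)
= (((-16.8)+2.3+(-7))/3, ((-3.9)+(-0.4)+18.1)/3)
= (-7.1667, 4.6)

(-7.1667, 4.6)


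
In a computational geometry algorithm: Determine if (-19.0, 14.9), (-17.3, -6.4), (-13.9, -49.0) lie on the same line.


Cross product: ((-17.3)-(-19))*((-49)-14.9) - ((-6.4)-14.9)*((-13.9)-(-19))
= 0

Yes, collinear


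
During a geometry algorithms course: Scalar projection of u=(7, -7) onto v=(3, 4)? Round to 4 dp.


u.v = -7, |v| = sqrt(25) = 5
Scalar projection = u.v / |v| = -7 / sqrt(25) = -1.4

-1.4


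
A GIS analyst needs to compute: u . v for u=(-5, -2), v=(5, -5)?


u . v = u_x*v_x + u_y*v_y = (-5)*5 + (-2)*(-5)
= (-25) + 10 = -15

-15


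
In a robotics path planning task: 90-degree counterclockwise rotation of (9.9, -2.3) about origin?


90° CCW: (x,y) -> (-y, x)
(9.9,-2.3) -> (2.3, 9.9)

(2.3, 9.9)


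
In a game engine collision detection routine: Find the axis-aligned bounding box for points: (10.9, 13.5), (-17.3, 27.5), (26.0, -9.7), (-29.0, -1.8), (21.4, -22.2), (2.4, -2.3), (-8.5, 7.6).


x range: [-29, 26]
y range: [-22.2, 27.5]
Bounding box: (-29,-22.2) to (26,27.5)

(-29,-22.2) to (26,27.5)


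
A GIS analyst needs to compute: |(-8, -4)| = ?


|u| = sqrt((-8)^2 + (-4)^2) = sqrt(80) = 8.9443

8.9443


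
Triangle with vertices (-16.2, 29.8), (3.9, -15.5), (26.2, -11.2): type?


Side lengths squared: AB^2=2456.1, BC^2=515.78, CA^2=3478.76
Sorted: [515.78, 2456.1, 3478.76]
By sides: Scalene, By angles: Obtuse

Scalene, Obtuse


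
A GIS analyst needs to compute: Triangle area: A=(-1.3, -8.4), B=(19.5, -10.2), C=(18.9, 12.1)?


Area = |x_A(y_B-y_C) + x_B(y_C-y_A) + x_C(y_A-y_B)|/2
= |28.99 + 399.75 + 34.02|/2
= 462.76/2 = 231.38

231.38


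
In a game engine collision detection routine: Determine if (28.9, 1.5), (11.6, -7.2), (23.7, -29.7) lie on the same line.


Cross product: (11.6-28.9)*((-29.7)-1.5) - ((-7.2)-1.5)*(23.7-28.9)
= 494.52

No, not collinear


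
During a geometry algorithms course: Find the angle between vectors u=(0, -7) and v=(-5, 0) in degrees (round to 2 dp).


u.v = 0, |u| = sqrt(49) = 7, |v| = sqrt(25) = 5
cos(theta) = u.v/(|u||v|) = 0/sqrt(1225) = 0
theta = acos(0) = 90 degrees

90 degrees


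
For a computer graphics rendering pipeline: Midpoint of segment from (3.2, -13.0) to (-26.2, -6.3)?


M = ((3.2+(-26.2))/2, ((-13)+(-6.3))/2)
= (-11.5, -9.65)

(-11.5, -9.65)


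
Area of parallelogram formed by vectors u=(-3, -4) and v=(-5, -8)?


|u x v| = |(-3)*(-8) - (-4)*(-5)|
= |24 - 20| = 4

4


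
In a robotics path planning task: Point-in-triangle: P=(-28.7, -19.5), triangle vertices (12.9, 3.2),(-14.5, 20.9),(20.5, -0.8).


Cross products: AB x AP = 1358.3, BC x BP = -1722.14, CA x CP = 338.92
All same sign? no

No, outside


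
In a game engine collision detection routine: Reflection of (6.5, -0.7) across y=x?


Reflection over y=x: (x,y) -> (y,x)
(6.5, -0.7) -> (-0.7, 6.5)

(-0.7, 6.5)


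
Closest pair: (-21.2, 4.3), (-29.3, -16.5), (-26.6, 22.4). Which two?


d(P0,P1) = 22.3215, d(P0,P2) = 18.8884, d(P1,P2) = 38.9936
Closest: P0 and P2

Closest pair: (-21.2, 4.3) and (-26.6, 22.4), distance = 18.8884


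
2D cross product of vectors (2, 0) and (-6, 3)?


u x v = u_x*v_y - u_y*v_x = 2*3 - 0*(-6)
= 6 - 0 = 6

6


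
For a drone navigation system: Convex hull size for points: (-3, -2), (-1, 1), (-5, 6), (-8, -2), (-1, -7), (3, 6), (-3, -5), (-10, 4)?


Convex hull vertices (CCW): (-10, 4), (-8, -2), (-1, -7), (3, 6), (-5, 6)
Count = 5

5


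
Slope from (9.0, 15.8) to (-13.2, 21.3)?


slope = (y2-y1)/(x2-x1) = (21.3-15.8)/((-13.2)-9) = 5.5/(-22.2) = -0.2477

-0.2477


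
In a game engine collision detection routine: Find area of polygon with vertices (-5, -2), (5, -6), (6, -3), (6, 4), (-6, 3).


Shoelace sum: ((-5)*(-6) - 5*(-2)) + (5*(-3) - 6*(-6)) + (6*4 - 6*(-3)) + (6*3 - (-6)*4) + ((-6)*(-2) - (-5)*3)
= 172
Area = |172|/2 = 86

86


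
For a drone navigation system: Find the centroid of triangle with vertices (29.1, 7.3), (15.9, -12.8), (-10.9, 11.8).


Centroid = ((x_A+x_B+x_C)/3, (y_A+y_B+y_C)/3)
= ((29.1+15.9+(-10.9))/3, (7.3+(-12.8)+11.8)/3)
= (11.3667, 2.1)

(11.3667, 2.1)


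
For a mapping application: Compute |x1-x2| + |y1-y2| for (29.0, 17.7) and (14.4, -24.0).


|29-14.4| + |17.7-(-24)| = 14.6 + 41.7 = 56.3

56.3


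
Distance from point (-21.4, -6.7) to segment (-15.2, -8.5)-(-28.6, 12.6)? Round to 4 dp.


Project P onto AB: t = 0.1938 (clamped to [0,1])
Closest point on segment: (-17.7965, -4.4115)
Distance: 4.2688

4.2688


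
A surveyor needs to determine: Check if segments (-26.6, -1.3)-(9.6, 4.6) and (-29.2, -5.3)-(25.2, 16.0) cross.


Cross products: d1=162.22, d2=-287.88, d3=-129.46, d4=320.64
d1*d2 < 0 and d3*d4 < 0? yes

Yes, they intersect


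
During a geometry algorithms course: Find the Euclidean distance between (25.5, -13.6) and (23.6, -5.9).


dx=-1.9, dy=7.7
d^2 = (-1.9)^2 + 7.7^2 = 62.9
d = sqrt(62.9) = 7.931

7.931


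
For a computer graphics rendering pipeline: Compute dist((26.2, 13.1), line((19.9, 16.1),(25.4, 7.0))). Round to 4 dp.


|cross product| = 40.83
|line direction| = sqrt(113.06) = 10.633
Distance = 40.83/sqrt(113.06) = 3.8399

3.8399


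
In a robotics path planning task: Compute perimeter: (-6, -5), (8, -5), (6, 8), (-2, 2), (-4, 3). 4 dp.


Sides: (-6, -5)->(8, -5): sqrt(196) = 14, (8, -5)->(6, 8): sqrt(173) = 13.152946, (6, 8)->(-2, 2): sqrt(100) = 10, (-2, 2)->(-4, 3): sqrt(5) = 2.236068, (-4, 3)->(-6, -5): sqrt(68) = 8.246211
Sum = 47.635225
Perimeter = 47.6352

47.6352


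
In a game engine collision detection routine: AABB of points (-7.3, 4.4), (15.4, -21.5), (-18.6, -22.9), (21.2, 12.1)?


x range: [-18.6, 21.2]
y range: [-22.9, 12.1]
Bounding box: (-18.6,-22.9) to (21.2,12.1)

(-18.6,-22.9) to (21.2,12.1)


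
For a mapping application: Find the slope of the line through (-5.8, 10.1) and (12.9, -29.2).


slope = (y2-y1)/(x2-x1) = ((-29.2)-10.1)/(12.9-(-5.8)) = (-39.3)/18.7 = -2.1016

-2.1016


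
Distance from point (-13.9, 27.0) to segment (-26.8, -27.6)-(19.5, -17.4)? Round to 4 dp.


Project P onto AB: t = 0.5135 (clamped to [0,1])
Closest point on segment: (-3.0253, -22.3624)
Distance: 50.5461

50.5461


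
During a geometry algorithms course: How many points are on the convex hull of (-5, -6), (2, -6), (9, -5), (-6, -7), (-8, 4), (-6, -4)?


Convex hull vertices (CCW): (-8, 4), (-6, -7), (2, -6), (9, -5)
Count = 4

4


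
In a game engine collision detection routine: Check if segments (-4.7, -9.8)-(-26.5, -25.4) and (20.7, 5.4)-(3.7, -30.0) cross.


Cross products: d1=-640.76, d2=-1147.28, d3=64.88, d4=571.4
d1*d2 < 0 and d3*d4 < 0? no

No, they don't intersect


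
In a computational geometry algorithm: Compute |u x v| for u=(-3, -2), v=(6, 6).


|u x v| = |(-3)*6 - (-2)*6|
= |(-18) - (-12)| = 6

6


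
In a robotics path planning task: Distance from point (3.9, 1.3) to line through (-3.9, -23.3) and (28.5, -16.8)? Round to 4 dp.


|cross product| = 746.34
|line direction| = sqrt(1092.01) = 33.0456
Distance = 746.34/sqrt(1092.01) = 22.5852

22.5852


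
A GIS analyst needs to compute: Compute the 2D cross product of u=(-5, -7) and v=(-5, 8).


u x v = u_x*v_y - u_y*v_x = (-5)*8 - (-7)*(-5)
= (-40) - 35 = -75

-75


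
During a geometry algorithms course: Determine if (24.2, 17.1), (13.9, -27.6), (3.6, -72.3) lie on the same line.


Cross product: (13.9-24.2)*((-72.3)-17.1) - ((-27.6)-17.1)*(3.6-24.2)
= 0

Yes, collinear


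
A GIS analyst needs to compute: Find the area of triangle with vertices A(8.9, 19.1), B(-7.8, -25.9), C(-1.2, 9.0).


Area = |x_A(y_B-y_C) + x_B(y_C-y_A) + x_C(y_A-y_B)|/2
= |(-310.61) + 78.78 + (-54)|/2
= 285.83/2 = 142.915

142.915


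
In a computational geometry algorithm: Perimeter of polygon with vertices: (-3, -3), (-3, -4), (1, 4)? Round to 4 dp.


Sides: (-3, -3)->(-3, -4): sqrt(1) = 1, (-3, -4)->(1, 4): sqrt(80) = 8.944272, (1, 4)->(-3, -3): sqrt(65) = 8.062258
Sum = 18.00653
Perimeter = 18.0065

18.0065


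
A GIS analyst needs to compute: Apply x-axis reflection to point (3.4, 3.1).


Reflection over x-axis: (x,y) -> (x,-y)
(3.4, 3.1) -> (3.4, -3.1)

(3.4, -3.1)


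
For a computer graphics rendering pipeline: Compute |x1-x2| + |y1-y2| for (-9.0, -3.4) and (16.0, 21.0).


|(-9)-16| + |(-3.4)-21| = 25 + 24.4 = 49.4

49.4


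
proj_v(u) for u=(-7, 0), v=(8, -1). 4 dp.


u.v = -56, |v| = sqrt(65) = 8.0623
Scalar projection = u.v / |v| = -56 / sqrt(65) = -6.9459

-6.9459


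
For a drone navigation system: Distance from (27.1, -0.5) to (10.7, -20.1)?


dx=-16.4, dy=-19.6
d^2 = (-16.4)^2 + (-19.6)^2 = 653.12
d = sqrt(653.12) = 25.5562

25.5562


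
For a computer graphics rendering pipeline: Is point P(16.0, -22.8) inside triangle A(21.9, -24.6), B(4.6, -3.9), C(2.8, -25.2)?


Cross products: AB x AP = 90.99, BC x BP = 276.84, CA x CP = 37.92
All same sign? yes

Yes, inside


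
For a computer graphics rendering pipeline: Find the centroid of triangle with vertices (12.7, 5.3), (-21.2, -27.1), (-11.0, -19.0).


Centroid = ((x_A+x_B+x_C)/3, (y_A+y_B+y_C)/3)
= ((12.7+(-21.2)+(-11))/3, (5.3+(-27.1)+(-19))/3)
= (-6.5, -13.6)

(-6.5, -13.6)


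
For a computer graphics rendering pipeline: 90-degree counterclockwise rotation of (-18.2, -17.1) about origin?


90° CCW: (x,y) -> (-y, x)
(-18.2,-17.1) -> (17.1, -18.2)

(17.1, -18.2)


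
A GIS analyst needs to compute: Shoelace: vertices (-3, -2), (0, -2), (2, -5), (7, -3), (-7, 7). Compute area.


Shoelace sum: ((-3)*(-2) - 0*(-2)) + (0*(-5) - 2*(-2)) + (2*(-3) - 7*(-5)) + (7*7 - (-7)*(-3)) + ((-7)*(-2) - (-3)*7)
= 102
Area = |102|/2 = 51

51


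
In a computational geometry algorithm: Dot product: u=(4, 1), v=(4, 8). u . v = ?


u . v = u_x*v_x + u_y*v_y = 4*4 + 1*8
= 16 + 8 = 24

24


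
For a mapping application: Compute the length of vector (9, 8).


|u| = sqrt(9^2 + 8^2) = sqrt(145) = 12.0416

12.0416


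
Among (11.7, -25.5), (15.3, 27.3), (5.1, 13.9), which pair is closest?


d(P0,P1) = 52.9226, d(P0,P2) = 39.949, d(P1,P2) = 16.8404
Closest: P1 and P2

Closest pair: (15.3, 27.3) and (5.1, 13.9), distance = 16.8404


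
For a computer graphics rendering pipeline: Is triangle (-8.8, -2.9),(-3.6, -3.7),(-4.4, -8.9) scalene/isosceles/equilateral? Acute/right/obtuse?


Side lengths squared: AB^2=27.68, BC^2=27.68, CA^2=55.36
Sorted: [27.68, 27.68, 55.36]
By sides: Isosceles, By angles: Right

Isosceles, Right


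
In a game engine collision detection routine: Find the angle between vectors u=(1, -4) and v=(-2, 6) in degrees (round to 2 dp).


u.v = -26, |u| = sqrt(17) = 4.1231, |v| = sqrt(40) = 6.3246
cos(theta) = u.v/(|u||v|) = -26/sqrt(680) = -0.997054
theta = acos(-0.997054) = 175.6 degrees

175.6 degrees


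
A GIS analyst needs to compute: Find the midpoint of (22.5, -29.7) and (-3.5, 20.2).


M = ((22.5+(-3.5))/2, ((-29.7)+20.2)/2)
= (9.5, -4.75)

(9.5, -4.75)


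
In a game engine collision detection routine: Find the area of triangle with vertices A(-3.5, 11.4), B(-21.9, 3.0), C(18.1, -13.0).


Area = |x_A(y_B-y_C) + x_B(y_C-y_A) + x_C(y_A-y_B)|/2
= |(-56) + 534.36 + 152.04|/2
= 630.4/2 = 315.2

315.2


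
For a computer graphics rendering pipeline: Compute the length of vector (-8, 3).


|u| = sqrt((-8)^2 + 3^2) = sqrt(73) = 8.544

8.544


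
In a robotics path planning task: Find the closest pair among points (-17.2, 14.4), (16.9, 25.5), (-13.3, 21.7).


d(P0,P1) = 35.8611, d(P0,P2) = 8.2765, d(P1,P2) = 30.4381
Closest: P0 and P2

Closest pair: (-17.2, 14.4) and (-13.3, 21.7), distance = 8.2765


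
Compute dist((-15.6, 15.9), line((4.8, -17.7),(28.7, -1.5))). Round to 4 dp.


|cross product| = 1133.52
|line direction| = sqrt(833.65) = 28.873
Distance = 1133.52/sqrt(833.65) = 39.2588

39.2588


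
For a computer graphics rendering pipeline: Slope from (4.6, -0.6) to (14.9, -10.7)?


slope = (y2-y1)/(x2-x1) = ((-10.7)-(-0.6))/(14.9-4.6) = (-10.1)/10.3 = -0.9806

-0.9806


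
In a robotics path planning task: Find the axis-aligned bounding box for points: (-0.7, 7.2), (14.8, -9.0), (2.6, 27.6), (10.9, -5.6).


x range: [-0.7, 14.8]
y range: [-9, 27.6]
Bounding box: (-0.7,-9) to (14.8,27.6)

(-0.7,-9) to (14.8,27.6)


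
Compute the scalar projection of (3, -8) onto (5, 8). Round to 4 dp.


u.v = -49, |v| = sqrt(89) = 9.434
Scalar projection = u.v / |v| = -49 / sqrt(89) = -5.194

-5.194


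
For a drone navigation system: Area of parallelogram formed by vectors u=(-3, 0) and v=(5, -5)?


|u x v| = |(-3)*(-5) - 0*5|
= |15 - 0| = 15

15


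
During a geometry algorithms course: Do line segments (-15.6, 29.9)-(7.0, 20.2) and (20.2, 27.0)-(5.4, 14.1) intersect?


Cross products: d1=-504.74, d2=-69.64, d3=281.72, d4=-153.38
d1*d2 < 0 and d3*d4 < 0? no

No, they don't intersect


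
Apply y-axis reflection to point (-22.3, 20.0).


Reflection over y-axis: (x,y) -> (-x,y)
(-22.3, 20) -> (22.3, 20)

(22.3, 20)


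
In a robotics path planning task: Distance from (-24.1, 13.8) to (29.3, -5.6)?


dx=53.4, dy=-19.4
d^2 = 53.4^2 + (-19.4)^2 = 3227.92
d = sqrt(3227.92) = 56.8148

56.8148


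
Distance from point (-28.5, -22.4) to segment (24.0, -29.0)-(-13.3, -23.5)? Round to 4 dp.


Project P onto AB: t = 1 (clamped to [0,1])
Closest point on segment: (-13.3, -23.5)
Distance: 15.2398

15.2398


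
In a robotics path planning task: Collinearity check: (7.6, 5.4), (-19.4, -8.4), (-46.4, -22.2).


Cross product: ((-19.4)-7.6)*((-22.2)-5.4) - ((-8.4)-5.4)*((-46.4)-7.6)
= 0

Yes, collinear


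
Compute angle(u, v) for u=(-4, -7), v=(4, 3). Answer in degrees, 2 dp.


u.v = -37, |u| = sqrt(65) = 8.0623, |v| = sqrt(25) = 5
cos(theta) = u.v/(|u||v|) = -37/sqrt(1625) = -0.917857
theta = acos(-0.917857) = 156.61 degrees

156.61 degrees


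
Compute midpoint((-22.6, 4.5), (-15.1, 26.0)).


M = (((-22.6)+(-15.1))/2, (4.5+26)/2)
= (-18.85, 15.25)

(-18.85, 15.25)


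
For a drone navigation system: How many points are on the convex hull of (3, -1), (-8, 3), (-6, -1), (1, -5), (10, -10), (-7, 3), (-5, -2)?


Convex hull vertices (CCW): (-8, 3), (-6, -1), (-5, -2), (10, -10), (3, -1), (-7, 3)
Count = 6

6


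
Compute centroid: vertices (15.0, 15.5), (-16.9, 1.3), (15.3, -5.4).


Centroid = ((x_A+x_B+x_C)/3, (y_A+y_B+y_C)/3)
= ((15+(-16.9)+15.3)/3, (15.5+1.3+(-5.4))/3)
= (4.4667, 3.8)

(4.4667, 3.8)


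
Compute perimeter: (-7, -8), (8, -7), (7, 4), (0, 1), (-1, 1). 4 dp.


Sides: (-7, -8)->(8, -7): sqrt(226) = 15.033296, (8, -7)->(7, 4): sqrt(122) = 11.045361, (7, 4)->(0, 1): sqrt(58) = 7.615773, (0, 1)->(-1, 1): sqrt(1) = 1, (-1, 1)->(-7, -8): sqrt(117) = 10.816654
Sum = 45.511084
Perimeter = 45.5111

45.5111


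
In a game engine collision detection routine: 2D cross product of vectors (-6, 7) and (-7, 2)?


u x v = u_x*v_y - u_y*v_x = (-6)*2 - 7*(-7)
= (-12) - (-49) = 37

37


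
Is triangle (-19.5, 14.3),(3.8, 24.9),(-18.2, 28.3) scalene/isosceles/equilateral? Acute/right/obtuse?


Side lengths squared: AB^2=655.25, BC^2=495.56, CA^2=197.69
Sorted: [197.69, 495.56, 655.25]
By sides: Scalene, By angles: Acute

Scalene, Acute


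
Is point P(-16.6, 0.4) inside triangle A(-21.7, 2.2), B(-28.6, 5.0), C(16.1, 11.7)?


Cross products: AB x AP = -1.86, BC x BP = -286.02, CA x CP = 116.49
All same sign? no

No, outside


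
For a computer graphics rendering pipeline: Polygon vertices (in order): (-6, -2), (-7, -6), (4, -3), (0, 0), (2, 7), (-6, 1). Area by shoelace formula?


Shoelace sum: ((-6)*(-6) - (-7)*(-2)) + ((-7)*(-3) - 4*(-6)) + (4*0 - 0*(-3)) + (0*7 - 2*0) + (2*1 - (-6)*7) + ((-6)*(-2) - (-6)*1)
= 129
Area = |129|/2 = 64.5

64.5


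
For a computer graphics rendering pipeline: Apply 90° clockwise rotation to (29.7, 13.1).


90° CW: (x,y) -> (y, -x)
(29.7,13.1) -> (13.1, -29.7)

(13.1, -29.7)


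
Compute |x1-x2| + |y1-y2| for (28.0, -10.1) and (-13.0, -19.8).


|28-(-13)| + |(-10.1)-(-19.8)| = 41 + 9.7 = 50.7

50.7


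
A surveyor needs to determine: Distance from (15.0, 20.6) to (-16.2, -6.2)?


dx=-31.2, dy=-26.8
d^2 = (-31.2)^2 + (-26.8)^2 = 1691.68
d = sqrt(1691.68) = 41.13

41.13


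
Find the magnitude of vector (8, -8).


|u| = sqrt(8^2 + (-8)^2) = sqrt(128) = 11.3137

11.3137


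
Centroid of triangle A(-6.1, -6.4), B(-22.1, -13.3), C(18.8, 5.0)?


Centroid = ((x_A+x_B+x_C)/3, (y_A+y_B+y_C)/3)
= (((-6.1)+(-22.1)+18.8)/3, ((-6.4)+(-13.3)+5)/3)
= (-3.1333, -4.9)

(-3.1333, -4.9)


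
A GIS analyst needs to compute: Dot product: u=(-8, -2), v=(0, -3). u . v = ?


u . v = u_x*v_x + u_y*v_y = (-8)*0 + (-2)*(-3)
= 0 + 6 = 6

6


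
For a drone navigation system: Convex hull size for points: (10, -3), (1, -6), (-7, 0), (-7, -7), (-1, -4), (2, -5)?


Convex hull vertices (CCW): (-7, -7), (1, -6), (10, -3), (-7, 0)
Count = 4

4
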